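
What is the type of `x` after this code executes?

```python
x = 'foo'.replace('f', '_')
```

str.replace() returns str

str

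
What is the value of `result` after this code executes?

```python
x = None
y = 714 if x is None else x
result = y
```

x = None; y = 714; result = 714

714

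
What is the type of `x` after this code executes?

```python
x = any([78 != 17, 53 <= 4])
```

any() returns bool

bool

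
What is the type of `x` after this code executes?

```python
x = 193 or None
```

'or' returns first truthy value

int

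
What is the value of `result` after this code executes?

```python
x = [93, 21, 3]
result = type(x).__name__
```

x is list; result = 'list'

'list'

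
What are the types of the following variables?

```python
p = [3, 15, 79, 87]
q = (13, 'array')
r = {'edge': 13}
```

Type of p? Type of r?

p is assigned a list literal (square brackets); r is assigned a dict literal ({key: value})

list, dict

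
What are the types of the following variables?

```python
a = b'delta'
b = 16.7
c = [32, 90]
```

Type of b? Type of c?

b is assigned a number with a decimal point, so it is a float; c is assigned a list literal (square brackets)

float, list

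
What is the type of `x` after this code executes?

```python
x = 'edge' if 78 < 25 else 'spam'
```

Both branches of conditional are str

str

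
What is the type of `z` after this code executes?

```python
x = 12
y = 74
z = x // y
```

int // int = int

int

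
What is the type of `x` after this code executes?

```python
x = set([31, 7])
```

set() constructor returns set

set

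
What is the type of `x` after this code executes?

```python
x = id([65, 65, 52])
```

id() returns int

int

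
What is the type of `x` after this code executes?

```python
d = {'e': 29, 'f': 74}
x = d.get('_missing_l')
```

dict.get() returns None when key not found

NoneType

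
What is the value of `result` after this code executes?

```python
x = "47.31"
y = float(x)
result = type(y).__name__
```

x is str; y is float; result = 'float'

'float'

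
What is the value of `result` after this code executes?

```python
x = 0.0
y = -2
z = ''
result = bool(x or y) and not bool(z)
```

x = 0.0; y = -2; z = ''; result = True

True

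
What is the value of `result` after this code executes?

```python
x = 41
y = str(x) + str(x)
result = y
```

x = 41; y = '4141'; result = '4141'

'4141'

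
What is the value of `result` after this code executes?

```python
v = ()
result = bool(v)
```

v = (); result = False

False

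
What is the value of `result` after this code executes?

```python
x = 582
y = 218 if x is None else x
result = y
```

x = 582; y = 582; result = 582

582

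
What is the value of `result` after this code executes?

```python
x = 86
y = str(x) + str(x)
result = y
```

x = 86; y = '8686'; result = '8686'

'8686'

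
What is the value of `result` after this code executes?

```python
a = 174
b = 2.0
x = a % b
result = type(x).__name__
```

a is int; b is float; x is float; result = 'float'

'float'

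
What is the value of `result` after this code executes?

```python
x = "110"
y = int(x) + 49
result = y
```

x = '110'; y = 159; result = 159

159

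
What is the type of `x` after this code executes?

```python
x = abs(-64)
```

abs() of int returns int

int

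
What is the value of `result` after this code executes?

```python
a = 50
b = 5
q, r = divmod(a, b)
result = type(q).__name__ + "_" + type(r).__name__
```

a is int; b is int; q is int; r is int; result = 'int_int'

'int_int'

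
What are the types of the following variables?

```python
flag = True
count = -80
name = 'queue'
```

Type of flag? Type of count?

flag is assigned the constant True, which has type bool; count is assigned a bare integer (no decimal point), so it is an int

bool, int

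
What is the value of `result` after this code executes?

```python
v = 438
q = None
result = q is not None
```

v = 438; q = None; result = False

False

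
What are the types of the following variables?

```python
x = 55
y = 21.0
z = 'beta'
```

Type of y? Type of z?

y is assigned a number with a decimal point, so it is a float; z is assigned a quoted string literal, so it is a str

float, str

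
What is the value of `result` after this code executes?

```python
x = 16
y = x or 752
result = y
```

x = 16; y = 16; result = 16

16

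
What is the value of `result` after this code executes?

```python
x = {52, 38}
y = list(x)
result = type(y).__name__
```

x is set; y is list; result = 'list'

'list'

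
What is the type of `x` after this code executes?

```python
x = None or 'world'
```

'or' with None returns the other truthy value (str)

str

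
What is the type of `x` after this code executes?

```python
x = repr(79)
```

repr() returns str

str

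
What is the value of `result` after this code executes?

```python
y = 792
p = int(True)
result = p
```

y = 792; p = 1; result = 1

1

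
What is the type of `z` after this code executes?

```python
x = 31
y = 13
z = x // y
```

int // int = int

int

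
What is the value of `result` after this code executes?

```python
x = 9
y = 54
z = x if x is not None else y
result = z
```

x = 9; y = 54; z = 9; result = 9

9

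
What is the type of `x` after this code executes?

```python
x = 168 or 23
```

'or' returns first truthy value (int)

int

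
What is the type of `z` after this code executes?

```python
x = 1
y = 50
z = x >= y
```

Comparison returns bool

bool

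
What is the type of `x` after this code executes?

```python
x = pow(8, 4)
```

pow(int, int) returns int

int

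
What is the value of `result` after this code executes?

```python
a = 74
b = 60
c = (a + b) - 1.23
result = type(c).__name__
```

a is int; b is int; c is float; result = 'float'

'float'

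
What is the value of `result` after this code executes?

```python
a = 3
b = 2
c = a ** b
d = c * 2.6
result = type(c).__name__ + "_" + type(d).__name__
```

a is int; b is int; c is int; d is float; result = 'int_float'

'int_float'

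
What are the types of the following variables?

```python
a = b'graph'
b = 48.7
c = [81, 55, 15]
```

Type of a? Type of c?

a is assigned a bytes literal (b'...' prefix); c is assigned a list literal (square brackets)

bytes, list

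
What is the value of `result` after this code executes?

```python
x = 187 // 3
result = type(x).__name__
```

x is int; result = 'int'

'int'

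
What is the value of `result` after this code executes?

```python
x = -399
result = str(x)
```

x = -399; result = '-399'

'-399'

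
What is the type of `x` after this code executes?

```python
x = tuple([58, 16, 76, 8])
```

tuple() constructor returns tuple

tuple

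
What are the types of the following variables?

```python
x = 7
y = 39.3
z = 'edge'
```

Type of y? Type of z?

y is assigned a number with a decimal point, so it is a float; z is assigned a quoted string literal, so it is a str

float, str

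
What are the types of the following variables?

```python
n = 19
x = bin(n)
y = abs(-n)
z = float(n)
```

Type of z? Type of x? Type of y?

float() returns float; bin() returns str; abs() of int returns int

float, str, int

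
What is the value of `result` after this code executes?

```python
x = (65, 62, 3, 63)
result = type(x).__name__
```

x is tuple; result = 'tuple'

'tuple'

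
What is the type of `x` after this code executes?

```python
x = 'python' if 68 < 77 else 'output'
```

Both branches of conditional are str

str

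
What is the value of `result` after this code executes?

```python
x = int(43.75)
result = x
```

x = 43; result = 43

43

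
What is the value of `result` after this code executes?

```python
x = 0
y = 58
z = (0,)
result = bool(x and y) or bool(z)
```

x = 0; y = 58; z = (0,); result = True

True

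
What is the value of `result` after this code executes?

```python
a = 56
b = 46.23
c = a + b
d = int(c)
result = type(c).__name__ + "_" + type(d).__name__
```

a is int; b is float; c is float; d is int; result = 'float_int'

'float_int'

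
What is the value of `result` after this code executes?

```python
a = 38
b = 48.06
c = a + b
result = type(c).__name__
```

a is int; b is float; c is float; result = 'float'

'float'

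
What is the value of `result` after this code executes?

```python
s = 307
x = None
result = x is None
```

s = 307; x = None; result = True

True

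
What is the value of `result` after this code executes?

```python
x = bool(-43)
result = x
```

x = True; result = True

True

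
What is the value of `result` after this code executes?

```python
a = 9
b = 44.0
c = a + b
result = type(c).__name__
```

a is int; b is float; c is float; result = 'float'

'float'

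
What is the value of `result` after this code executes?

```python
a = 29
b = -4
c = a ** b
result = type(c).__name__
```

a is int; b is int; c is float; result = 'float'

'float'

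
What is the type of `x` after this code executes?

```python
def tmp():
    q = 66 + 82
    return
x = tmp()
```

Bare return returns None

NoneType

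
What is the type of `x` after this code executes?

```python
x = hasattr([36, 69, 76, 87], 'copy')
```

hasattr() returns bool

bool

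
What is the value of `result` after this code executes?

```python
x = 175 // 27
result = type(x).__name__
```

x is int; result = 'int'

'int'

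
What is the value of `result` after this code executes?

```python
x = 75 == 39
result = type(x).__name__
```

x is bool; result = 'bool'

'bool'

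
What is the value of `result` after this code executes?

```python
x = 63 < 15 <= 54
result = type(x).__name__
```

x is bool; result = 'bool'

'bool'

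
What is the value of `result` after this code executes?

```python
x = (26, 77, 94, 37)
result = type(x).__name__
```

x is tuple; result = 'tuple'

'tuple'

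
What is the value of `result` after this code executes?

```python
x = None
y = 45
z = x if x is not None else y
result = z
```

x = None; y = 45; z = 45; result = 45

45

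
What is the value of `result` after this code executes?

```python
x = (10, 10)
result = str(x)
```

x = (10, 10); result = '(10, 10)'

'(10, 10)'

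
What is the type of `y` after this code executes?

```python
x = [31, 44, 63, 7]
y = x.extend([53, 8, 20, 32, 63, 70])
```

list.extend() returns None

NoneType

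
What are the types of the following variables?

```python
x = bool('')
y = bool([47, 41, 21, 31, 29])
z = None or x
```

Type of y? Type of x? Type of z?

bool() returns bool; bool() returns bool; None or bool returns the bool

bool, bool, bool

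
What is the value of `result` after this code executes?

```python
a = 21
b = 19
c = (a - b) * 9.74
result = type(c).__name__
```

a is int; b is int; c is float; result = 'float'

'float'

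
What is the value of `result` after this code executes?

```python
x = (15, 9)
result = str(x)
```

x = (15, 9); result = '(15, 9)'

'(15, 9)'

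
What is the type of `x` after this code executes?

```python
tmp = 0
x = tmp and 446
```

'and' returns first falsy value (0 is int)

int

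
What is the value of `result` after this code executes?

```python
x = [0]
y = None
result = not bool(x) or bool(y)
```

x = [0]; y = None; result = False

False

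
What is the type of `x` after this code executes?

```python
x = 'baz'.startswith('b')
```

str.startswith() returns bool

bool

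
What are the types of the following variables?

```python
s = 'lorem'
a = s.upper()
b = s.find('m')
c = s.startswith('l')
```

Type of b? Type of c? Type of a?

find() returns int; startswith() returns bool; upper() returns str

int, bool, str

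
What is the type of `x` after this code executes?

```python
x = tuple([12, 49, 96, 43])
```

tuple() constructor returns tuple

tuple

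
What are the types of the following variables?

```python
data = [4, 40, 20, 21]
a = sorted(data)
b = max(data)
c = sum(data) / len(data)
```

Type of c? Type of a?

int / int = float; sorted() returns list

float, list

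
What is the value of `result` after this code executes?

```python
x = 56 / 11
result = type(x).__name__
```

x is float; result = 'float'

'float'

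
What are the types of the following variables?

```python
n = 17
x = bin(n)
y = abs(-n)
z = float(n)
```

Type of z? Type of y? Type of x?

float() returns float; abs() of int returns int; bin() returns str

float, int, str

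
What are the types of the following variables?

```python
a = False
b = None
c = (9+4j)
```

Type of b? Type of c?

b is assigned None, whose type is NoneType; c is assigned (9+4j), an int plus an imaginary literal (j suffix), which evaluates to complex

NoneType, complex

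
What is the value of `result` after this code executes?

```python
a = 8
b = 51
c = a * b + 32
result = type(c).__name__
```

a is int; b is int; c is int; result = 'int'

'int'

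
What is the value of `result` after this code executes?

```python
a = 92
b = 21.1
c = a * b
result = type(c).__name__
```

a is int; b is float; c is float; result = 'float'

'float'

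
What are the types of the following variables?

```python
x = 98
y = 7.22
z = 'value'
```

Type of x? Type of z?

x is assigned a bare integer (no decimal point), so it is an int; z is assigned a quoted string literal, so it is a str

int, str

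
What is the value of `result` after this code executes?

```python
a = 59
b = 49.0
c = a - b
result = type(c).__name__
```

a is int; b is float; c is float; result = 'float'

'float'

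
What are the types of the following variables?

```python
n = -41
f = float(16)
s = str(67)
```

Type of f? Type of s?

f is assigned the result of calling float(), which returns a float; s is assigned the result of calling str(), which returns a str

float, str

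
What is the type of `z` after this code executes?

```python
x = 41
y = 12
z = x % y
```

int % int = int

int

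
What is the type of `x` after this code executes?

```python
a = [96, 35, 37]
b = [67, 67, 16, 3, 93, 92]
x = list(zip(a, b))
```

list(zip()) returns a list of tuples

list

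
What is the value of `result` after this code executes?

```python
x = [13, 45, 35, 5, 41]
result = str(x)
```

x = [13, 45, 35, 5, 41]; result = '[13, 45, 35, 5, 41]'

'[13, 45, 35, 5, 41]'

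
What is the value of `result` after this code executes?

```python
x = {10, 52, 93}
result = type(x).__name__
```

x is set; result = 'set'

'set'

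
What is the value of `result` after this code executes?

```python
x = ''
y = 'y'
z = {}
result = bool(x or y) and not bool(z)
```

x = ''; y = 'y'; z = {}; result = True

True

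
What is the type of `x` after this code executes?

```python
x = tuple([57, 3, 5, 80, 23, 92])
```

tuple() constructor returns tuple

tuple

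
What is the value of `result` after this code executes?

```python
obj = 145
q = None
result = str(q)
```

obj = 145; q = None; result = 'None'

'None'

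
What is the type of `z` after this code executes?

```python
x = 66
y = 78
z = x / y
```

int / int = float

float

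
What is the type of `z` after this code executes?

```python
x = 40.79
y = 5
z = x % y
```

float % int = float

float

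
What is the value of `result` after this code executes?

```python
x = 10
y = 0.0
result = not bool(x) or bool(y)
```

x = 10; y = 0.0; result = False

False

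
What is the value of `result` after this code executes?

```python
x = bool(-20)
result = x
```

x = True; result = True

True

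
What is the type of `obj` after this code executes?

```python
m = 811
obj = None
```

None has type NoneType

NoneType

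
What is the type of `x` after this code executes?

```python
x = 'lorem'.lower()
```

str.lower() returns str

str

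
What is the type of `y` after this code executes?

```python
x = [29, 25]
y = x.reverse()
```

list.reverse() returns None

NoneType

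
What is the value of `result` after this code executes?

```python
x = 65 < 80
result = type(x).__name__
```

x is bool; result = 'bool'

'bool'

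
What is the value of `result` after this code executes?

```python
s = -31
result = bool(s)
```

s = -31; result = True

True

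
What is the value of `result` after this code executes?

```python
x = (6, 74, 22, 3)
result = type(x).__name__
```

x is tuple; result = 'tuple'

'tuple'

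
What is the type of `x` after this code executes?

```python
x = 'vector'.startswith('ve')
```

str.startswith() returns bool

bool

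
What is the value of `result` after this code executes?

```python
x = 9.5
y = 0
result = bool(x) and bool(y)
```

x = 9.5; y = 0; result = False

False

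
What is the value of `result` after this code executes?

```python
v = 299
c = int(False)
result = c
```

v = 299; c = 0; result = 0

0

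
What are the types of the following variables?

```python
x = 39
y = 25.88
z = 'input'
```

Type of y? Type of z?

y is assigned a number with a decimal point, so it is a float; z is assigned a quoted string literal, so it is a str

float, str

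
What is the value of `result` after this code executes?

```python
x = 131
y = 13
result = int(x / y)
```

x = 131; y = 13; result = 10

10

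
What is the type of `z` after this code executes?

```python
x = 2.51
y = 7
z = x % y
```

float % int = float

float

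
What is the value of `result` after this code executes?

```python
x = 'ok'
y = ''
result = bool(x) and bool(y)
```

x = 'ok'; y = ''; result = False

False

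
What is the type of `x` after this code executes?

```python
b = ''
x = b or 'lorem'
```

'or' returns first truthy value (str)

str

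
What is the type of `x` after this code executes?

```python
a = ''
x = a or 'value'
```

'or' returns first truthy value (str)

str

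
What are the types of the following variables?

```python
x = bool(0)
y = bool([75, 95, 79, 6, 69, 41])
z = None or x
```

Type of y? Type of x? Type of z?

bool() returns bool; bool() returns bool; None or bool returns the bool

bool, bool, bool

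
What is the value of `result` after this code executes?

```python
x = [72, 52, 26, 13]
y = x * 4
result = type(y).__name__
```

x is list; y is list; result = 'list'

'list'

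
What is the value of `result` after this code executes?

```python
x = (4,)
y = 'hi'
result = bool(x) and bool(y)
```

x = (4,); y = 'hi'; result = True

True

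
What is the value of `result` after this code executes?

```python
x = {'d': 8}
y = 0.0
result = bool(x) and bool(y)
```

x = {'d': 8}; y = 0.0; result = False

False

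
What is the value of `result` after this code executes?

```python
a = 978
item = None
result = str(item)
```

a = 978; item = None; result = 'None'

'None'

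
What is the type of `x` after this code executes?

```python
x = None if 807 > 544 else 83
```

807 > 544 is True, so the if branch is taken

NoneType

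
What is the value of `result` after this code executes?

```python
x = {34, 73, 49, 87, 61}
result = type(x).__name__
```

x is set; result = 'set'

'set'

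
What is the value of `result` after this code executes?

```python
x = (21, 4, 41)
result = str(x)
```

x = (21, 4, 41); result = '(21, 4, 41)'

'(21, 4, 41)'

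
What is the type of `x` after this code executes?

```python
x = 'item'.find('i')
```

str.find() returns int index

int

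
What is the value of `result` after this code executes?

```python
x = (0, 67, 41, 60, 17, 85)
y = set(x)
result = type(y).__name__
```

x is tuple; y is set; result = 'set'

'set'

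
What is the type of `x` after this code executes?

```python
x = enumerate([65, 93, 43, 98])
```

enumerate() returns an enumerate object

enumerate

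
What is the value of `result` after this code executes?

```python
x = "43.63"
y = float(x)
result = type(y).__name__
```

x is str; y is float; result = 'float'

'float'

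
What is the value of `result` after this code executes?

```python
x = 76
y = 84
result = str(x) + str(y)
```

x = 76; y = 84; result = '7684'

'7684'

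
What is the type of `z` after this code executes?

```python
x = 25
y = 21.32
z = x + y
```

int + float = float

float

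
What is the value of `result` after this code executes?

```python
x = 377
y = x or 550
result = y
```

x = 377; y = 377; result = 377

377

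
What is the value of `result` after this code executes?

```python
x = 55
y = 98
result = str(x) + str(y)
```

x = 55; y = 98; result = '5598'

'5598'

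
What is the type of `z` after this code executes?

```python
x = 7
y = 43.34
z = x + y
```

int + float = float

float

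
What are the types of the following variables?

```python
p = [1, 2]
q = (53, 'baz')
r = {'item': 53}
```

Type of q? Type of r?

q is assigned a tuple (parenthesized, comma-separated values); r is assigned a dict literal ({key: value})

tuple, dict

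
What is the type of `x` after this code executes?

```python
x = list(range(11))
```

list(range()) returns list

list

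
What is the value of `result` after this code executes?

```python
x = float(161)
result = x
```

x = 161.0; result = 161.0

161.0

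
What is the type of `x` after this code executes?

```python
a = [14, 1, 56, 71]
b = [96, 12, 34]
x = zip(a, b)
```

zip() returns a zip object

zip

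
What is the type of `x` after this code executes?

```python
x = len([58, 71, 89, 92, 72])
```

len() always returns int

int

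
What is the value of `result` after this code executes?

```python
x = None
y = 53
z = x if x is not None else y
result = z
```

x = None; y = 53; z = 53; result = 53

53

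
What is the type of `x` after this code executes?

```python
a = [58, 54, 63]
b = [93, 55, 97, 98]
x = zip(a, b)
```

zip() returns a zip object

zip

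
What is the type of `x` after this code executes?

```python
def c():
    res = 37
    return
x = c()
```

Bare return returns None

NoneType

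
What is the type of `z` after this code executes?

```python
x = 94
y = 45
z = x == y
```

Equality comparison returns bool

bool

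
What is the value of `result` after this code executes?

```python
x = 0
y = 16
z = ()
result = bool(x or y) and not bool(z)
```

x = 0; y = 16; z = (); result = True

True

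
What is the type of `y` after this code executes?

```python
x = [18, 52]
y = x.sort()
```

list.sort() returns None (mutates in place)

NoneType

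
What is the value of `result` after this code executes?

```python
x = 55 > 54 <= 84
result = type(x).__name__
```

x is bool; result = 'bool'

'bool'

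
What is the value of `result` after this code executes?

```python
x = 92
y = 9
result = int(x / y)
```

x = 92; y = 9; result = 10

10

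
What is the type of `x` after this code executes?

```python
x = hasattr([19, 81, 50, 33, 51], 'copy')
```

hasattr() returns bool

bool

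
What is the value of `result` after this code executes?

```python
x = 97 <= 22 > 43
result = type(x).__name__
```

x is bool; result = 'bool'

'bool'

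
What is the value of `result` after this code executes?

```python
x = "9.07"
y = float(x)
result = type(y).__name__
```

x is str; y is float; result = 'float'

'float'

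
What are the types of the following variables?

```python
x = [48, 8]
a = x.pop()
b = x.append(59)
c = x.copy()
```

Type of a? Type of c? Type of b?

pop() returns element; copy() returns list; append() returns None

int, list, NoneType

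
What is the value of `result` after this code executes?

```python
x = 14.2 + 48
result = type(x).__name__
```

x is float; result = 'float'

'float'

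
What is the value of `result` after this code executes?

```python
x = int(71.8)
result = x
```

x = 71; result = 71

71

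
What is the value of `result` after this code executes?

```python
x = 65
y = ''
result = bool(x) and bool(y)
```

x = 65; y = ''; result = False

False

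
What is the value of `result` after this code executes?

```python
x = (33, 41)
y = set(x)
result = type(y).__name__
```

x is tuple; y is set; result = 'set'

'set'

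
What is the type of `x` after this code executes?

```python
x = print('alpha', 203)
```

print() returns None

NoneType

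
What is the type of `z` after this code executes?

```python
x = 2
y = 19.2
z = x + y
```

int + float = float

float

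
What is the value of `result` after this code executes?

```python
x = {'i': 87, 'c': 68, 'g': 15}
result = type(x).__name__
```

x is dict; result = 'dict'

'dict'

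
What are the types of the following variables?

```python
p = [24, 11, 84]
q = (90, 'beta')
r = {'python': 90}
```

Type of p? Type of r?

p is assigned a list literal (square brackets); r is assigned a dict literal ({key: value})

list, dict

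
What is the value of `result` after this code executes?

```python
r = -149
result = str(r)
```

r = -149; result = '-149'

'-149'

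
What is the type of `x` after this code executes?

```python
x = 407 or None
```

'or' returns first truthy value

int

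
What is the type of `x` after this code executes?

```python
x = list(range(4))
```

list(range()) returns list

list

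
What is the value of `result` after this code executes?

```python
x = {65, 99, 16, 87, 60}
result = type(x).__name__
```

x is set; result = 'set'

'set'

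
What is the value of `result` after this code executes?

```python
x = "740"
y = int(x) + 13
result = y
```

x = '740'; y = 753; result = 753

753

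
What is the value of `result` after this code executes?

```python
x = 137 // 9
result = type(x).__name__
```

x is int; result = 'int'

'int'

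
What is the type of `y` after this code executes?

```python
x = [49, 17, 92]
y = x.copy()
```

list.copy() returns list

list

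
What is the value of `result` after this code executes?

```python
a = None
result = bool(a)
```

a = None; result = False

False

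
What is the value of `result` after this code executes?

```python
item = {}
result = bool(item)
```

item = {}; result = False

False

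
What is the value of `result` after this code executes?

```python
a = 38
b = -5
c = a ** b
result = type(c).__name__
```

a is int; b is int; c is float; result = 'float'

'float'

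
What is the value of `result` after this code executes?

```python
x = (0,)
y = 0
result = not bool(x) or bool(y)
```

x = (0,); y = 0; result = False

False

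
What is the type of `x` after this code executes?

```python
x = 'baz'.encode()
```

str.encode() returns bytes

bytes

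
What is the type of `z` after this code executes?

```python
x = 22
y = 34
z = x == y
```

Equality comparison returns bool

bool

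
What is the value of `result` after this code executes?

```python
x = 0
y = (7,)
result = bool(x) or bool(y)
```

x = 0; y = (7,); result = True

True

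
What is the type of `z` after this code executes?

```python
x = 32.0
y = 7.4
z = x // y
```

float // float = float

float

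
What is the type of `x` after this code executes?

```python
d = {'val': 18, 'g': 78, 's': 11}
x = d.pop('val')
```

dict.pop() returns the value

int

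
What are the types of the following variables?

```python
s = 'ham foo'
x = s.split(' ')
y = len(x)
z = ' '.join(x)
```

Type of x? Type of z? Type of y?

str.split() returns list; str.join() returns str; len() returns int

list, str, int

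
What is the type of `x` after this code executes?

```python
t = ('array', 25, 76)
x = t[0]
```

Index 0 of tuple is a str literal

str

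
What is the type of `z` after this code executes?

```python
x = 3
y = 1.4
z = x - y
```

int - float = float

float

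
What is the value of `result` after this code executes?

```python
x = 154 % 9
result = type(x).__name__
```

x is int; result = 'int'

'int'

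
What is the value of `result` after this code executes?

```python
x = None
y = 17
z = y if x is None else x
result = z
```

x = None; y = 17; z = 17; result = 17

17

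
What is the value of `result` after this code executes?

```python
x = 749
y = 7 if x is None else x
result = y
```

x = 749; y = 749; result = 749

749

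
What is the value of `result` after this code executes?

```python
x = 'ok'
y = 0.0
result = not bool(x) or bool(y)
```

x = 'ok'; y = 0.0; result = False

False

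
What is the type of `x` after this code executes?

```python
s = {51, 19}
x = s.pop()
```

Popping from set[int] returns int

int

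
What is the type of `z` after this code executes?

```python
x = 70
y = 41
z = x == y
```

Equality comparison returns bool

bool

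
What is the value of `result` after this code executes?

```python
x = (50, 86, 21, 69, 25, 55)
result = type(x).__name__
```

x is tuple; result = 'tuple'

'tuple'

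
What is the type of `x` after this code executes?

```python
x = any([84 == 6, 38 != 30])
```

any() returns bool

bool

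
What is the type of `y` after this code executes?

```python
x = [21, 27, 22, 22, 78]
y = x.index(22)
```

list.index() returns int

int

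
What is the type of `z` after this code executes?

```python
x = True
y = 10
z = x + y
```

bool + int = int (bool is subclass of int)

int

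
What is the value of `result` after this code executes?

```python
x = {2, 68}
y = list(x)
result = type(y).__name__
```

x is set; y is list; result = 'list'

'list'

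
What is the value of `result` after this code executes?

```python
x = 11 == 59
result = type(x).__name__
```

x is bool; result = 'bool'

'bool'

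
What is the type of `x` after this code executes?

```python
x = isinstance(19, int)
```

isinstance() returns bool

bool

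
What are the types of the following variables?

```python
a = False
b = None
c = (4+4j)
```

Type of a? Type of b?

a is assigned the constant False, which has type bool; b is assigned None, whose type is NoneType

bool, NoneType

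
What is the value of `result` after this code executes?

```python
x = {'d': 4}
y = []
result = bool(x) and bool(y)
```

x = {'d': 4}; y = []; result = False

False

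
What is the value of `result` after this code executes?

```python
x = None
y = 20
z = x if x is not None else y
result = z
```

x = None; y = 20; z = 20; result = 20

20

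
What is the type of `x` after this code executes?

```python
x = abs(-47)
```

abs() of int returns int

int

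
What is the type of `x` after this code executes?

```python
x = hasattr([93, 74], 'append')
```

hasattr() returns bool

bool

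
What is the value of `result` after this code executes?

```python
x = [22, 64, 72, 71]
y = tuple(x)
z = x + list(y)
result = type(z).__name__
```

x is list; y is tuple; z is list; result = 'list'

'list'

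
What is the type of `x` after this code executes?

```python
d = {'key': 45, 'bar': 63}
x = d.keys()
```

.keys() returns dict_keys view

dict_keys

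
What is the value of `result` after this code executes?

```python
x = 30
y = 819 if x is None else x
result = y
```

x = 30; y = 30; result = 30

30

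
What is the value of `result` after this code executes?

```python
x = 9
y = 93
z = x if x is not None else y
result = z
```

x = 9; y = 93; z = 9; result = 9

9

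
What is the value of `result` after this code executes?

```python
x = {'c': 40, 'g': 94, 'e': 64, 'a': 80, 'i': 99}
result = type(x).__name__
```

x is dict; result = 'dict'

'dict'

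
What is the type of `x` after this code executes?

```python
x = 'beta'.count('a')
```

str.count() returns int

int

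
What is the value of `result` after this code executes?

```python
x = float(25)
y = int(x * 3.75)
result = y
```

x = 25.0; y = 93; result = 93

93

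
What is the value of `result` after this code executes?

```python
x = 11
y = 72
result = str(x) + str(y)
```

x = 11; y = 72; result = '1172'

'1172'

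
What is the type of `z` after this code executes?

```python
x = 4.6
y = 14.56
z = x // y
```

float // float = float

float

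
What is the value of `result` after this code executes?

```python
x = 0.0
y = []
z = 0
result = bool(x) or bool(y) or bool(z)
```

x = 0.0; y = []; z = 0; result = False

False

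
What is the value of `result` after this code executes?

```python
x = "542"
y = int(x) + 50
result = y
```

x = '542'; y = 592; result = 592

592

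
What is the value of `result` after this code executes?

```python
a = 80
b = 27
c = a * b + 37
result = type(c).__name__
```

a is int; b is int; c is int; result = 'int'

'int'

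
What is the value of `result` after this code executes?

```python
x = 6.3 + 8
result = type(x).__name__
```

x is float; result = 'float'

'float'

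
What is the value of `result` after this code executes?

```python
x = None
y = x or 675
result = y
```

x = None; y = 675; result = 675

675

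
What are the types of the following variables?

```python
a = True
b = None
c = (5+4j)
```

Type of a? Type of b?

a is assigned the constant True, which has type bool; b is assigned None, whose type is NoneType

bool, NoneType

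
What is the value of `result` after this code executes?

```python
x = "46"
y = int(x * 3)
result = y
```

x = '46'; y = 464646; result = 464646

464646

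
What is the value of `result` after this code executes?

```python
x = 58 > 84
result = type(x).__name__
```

x is bool; result = 'bool'

'bool'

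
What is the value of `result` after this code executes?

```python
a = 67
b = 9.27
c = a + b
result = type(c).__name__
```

a is int; b is float; c is float; result = 'float'

'float'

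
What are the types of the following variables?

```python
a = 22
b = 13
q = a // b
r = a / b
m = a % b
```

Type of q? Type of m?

// returns int; % of ints returns int

int, int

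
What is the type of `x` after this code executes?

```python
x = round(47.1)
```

round() with no decimal places returns int

int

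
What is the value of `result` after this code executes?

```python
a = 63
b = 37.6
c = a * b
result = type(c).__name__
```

a is int; b is float; c is float; result = 'float'

'float'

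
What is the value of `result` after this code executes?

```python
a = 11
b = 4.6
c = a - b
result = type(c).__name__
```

a is int; b is float; c is float; result = 'float'

'float'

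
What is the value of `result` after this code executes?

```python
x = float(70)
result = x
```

x = 70.0; result = 70.0

70.0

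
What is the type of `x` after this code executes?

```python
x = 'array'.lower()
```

str.lower() returns str

str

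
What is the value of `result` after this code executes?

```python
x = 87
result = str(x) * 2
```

x = 87; result = '8787'

'8787'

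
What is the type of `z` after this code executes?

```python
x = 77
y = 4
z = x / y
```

int / int = float

float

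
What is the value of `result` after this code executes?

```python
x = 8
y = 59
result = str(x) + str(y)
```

x = 8; y = 59; result = '859'

'859'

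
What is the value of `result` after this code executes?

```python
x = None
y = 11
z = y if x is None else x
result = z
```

x = None; y = 11; z = 11; result = 11

11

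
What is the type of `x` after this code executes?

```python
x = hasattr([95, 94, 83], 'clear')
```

hasattr() returns bool

bool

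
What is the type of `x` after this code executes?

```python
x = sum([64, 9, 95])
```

sum() of ints returns int

int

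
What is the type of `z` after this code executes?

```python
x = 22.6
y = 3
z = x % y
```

float % int = float

float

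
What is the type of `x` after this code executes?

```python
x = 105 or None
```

'or' returns first truthy value

int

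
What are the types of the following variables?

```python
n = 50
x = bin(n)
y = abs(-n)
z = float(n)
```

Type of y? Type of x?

abs() of int returns int; bin() returns str

int, str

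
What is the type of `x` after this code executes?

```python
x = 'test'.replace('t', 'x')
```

str.replace() returns str

str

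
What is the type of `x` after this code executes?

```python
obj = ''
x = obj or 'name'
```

'or' returns first truthy value (str)

str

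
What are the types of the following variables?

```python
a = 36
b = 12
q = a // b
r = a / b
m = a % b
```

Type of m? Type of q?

% of ints returns int; // returns int

int, int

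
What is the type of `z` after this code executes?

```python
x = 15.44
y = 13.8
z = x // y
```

float // float = float

float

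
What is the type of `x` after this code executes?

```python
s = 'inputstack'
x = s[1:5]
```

Slicing a str returns str

str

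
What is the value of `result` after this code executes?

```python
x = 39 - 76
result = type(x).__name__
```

x is int; result = 'int'

'int'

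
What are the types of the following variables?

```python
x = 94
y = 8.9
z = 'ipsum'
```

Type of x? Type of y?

x is assigned a bare integer (no decimal point), so it is an int; y is assigned a number with a decimal point, so it is a float

int, float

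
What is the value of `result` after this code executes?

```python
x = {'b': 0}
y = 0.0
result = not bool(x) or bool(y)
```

x = {'b': 0}; y = 0.0; result = False

False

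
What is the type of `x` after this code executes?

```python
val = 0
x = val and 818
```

'and' returns first falsy value (0 is int)

int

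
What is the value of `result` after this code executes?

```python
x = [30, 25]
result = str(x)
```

x = [30, 25]; result = '[30, 25]'

'[30, 25]'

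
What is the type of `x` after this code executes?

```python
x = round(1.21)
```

round() with no decimal places returns int

int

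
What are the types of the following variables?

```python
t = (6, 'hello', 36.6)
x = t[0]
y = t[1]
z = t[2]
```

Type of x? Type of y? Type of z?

tuple[0] is int; tuple[1] is str; tuple[2] is float

int, str, float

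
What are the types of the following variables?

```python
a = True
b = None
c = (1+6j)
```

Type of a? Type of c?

a is assigned the constant True, which has type bool; c is assigned (1+6j), an int plus an imaginary literal (j suffix), which evaluates to complex

bool, complex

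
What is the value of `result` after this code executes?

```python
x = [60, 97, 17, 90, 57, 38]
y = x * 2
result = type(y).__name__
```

x is list; y is list; result = 'list'

'list'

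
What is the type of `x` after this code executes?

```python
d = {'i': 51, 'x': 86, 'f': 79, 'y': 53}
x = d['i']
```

Accessing dict[str, int] with str key returns int

int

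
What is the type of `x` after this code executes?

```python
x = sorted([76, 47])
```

sorted() always returns list

list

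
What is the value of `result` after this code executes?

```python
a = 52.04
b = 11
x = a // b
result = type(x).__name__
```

a is float; b is int; x is float; result = 'float'

'float'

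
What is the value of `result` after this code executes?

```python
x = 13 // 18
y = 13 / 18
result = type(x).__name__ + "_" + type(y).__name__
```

x is int; y is float; result = 'int_float'

'int_float'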